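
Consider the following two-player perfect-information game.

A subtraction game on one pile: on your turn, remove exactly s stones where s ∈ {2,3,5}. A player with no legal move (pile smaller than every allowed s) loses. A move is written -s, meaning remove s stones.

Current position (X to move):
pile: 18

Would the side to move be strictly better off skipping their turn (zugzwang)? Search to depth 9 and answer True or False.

zugzwang(18, X) = False

ply 1, X at 18 | -2=-1→16; -3=+1→15*; -5=-1→13
ply 2, O at 15 | -2=-1→13*; -3=-1→12; -5=-1→10
ply 3, X at 13 | -2=-1→11; -3=-1→10; -5=+1→8*
ply 4, O at 8 | -2=-1→6*; -3=-1→5; -5=-1→3
ply 5, X at 6 | -2=-1→4; -3=-1→3; -5=+1→1*
ply 6: 1 is terminal -1 (O); from 18 depth 9
suppose X passes — search the same position with O to move:
pass> ply 1, O at 18 | -2=-1→16; -3=+1→15*; -5=-1→13
pass> ply 2, X at 15 | -2=-1→13*; -3=-1→12; -5=-1→10
pass> ply 3, O at 13 | -2=-1→11; -3=-1→10; -5=+1→8*
pass> ply 4, X at 8 | -2=-1→6*; -3=-1→5; -5=-1→3
pass> ply 5, O at 6 | -2=-1→4; -3=-1→3; -5=+1→1*
pass> ply 6: 1 is terminal -1 (X); from 18 depth 9
for X: play +1, pass -1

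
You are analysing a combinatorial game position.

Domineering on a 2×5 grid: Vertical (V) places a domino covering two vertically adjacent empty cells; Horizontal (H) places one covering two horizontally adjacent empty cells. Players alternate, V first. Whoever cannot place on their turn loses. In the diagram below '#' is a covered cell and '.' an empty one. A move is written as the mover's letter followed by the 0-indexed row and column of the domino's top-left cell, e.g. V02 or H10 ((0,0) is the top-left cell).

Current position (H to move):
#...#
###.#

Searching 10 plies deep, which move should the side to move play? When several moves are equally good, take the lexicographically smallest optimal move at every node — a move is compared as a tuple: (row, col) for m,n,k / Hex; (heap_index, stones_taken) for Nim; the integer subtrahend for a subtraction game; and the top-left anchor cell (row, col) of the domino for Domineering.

[#...#/###.#] H move#1: H01:-1/###.#/###.#, H02:+1/#.###/###.#*
[#.###/###.#] end (terminal -1, V#2); searched #...#/###.# to 10

H's best at [#...#/###.#]: H02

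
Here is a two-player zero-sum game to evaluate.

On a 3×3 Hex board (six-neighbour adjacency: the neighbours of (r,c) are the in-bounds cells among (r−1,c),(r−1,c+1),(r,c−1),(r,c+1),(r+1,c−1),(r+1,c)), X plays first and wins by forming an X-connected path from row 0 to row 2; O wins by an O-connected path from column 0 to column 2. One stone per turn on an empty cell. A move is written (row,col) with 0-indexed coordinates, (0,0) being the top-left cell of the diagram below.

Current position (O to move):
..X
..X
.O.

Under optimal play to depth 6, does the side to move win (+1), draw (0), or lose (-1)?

value(..X/..X/.O., O) = -1

ply 1, O at ..X/..X/.O. | (0,0)=-1→O.X/..X/.O.*; (0,1)=-1→.OX/..X/.O.; (1,0)=-1→..X/O.X/.O.; (1,1)=-1→..X/.OX/.O.; (2,0)=-1→..X/..X/OO.; (2,2)=-1→..X/..X/.OO
ply 2, X at O.X/..X/.O. | (0,1)=+1→OXX/..X/.O.*; (1,0)=+1→O.X/X.X/.O.; (1,1)=+1→O.X/.XX/.O.; (2,0)=+1→O.X/..X/XO.; (2,2)=+1→O.X/..X/.OX
ply 3, O at OXX/..X/.O. | (1,0)=-1→OXX/O.X/.O.*; (1,1)=-1→OXX/.OX/.O.; (2,0)=-1→OXX/..X/OO.; (2,2)=-1→OXX/..X/.OO
ply 4, X at OXX/O.X/.O. | (1,1)=+1→OXX/OXX/.O.*; (2,0)=+1→OXX/O.X/XO.; (2,2)=+1→OXX/O.X/.OX
ply 5, O at OXX/OXX/.O. | (2,0)=-1→OXX/OXX/OO.*; (2,2)=-1→OXX/OXX/.OO
ply 6, X at OXX/OXX/OO. | (2,2)=+1→OXX/OXX/OOX*
ply 7: OXX/OXX/OOX is terminal -1 (O); from ..X/..X/.O. depth 6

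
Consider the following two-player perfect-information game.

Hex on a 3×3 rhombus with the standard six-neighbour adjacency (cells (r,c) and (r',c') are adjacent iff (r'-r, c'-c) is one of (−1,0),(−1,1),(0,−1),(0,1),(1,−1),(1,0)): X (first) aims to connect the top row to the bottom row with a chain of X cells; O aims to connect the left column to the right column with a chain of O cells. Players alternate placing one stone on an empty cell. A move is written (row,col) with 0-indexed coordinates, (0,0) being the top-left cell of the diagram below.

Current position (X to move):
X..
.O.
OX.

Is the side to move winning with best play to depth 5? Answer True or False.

[X../.O./OX.] X move#1: (0,1):-1/XX./.O./OX.*, (0,2):-1/X.X/.O./OX., (1,0):-1/X../XO./OX., (1,2):-1/X../.OX/OX., (2,2):-1/X../.O./OXX
[XX./.O./OX.] O move#2: (0,2):+1/XXO/.O./OX.*, (1,0):+1/XX./OO./OX., (1,2):+1/XX./.OO/OX., (2,2):+1/XX./.O./OXO
[XXO/.O./OX.] end (terminal -1, X#3); searched X../.O./OX. to 5

X winning at [X../.O./OX.]: False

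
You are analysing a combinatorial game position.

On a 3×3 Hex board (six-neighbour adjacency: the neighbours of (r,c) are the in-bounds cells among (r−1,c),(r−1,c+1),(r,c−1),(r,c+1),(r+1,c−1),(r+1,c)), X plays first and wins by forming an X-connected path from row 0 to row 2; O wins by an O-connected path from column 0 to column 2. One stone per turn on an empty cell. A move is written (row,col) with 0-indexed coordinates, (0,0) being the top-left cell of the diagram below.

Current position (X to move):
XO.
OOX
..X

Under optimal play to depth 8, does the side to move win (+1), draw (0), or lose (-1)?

value(XO./OOX/..X, X) = +1

ply 1, X at XO./OOX/..X | (0,2)=+1→XOX/OOX/..X*; (2,0)=-1→XO./OOX/X.X; (2,1)=-1→XO./OOX/.XX
ply 2: XOX/OOX/..X is terminal -1 (O); from XO./OOX/..X depth 8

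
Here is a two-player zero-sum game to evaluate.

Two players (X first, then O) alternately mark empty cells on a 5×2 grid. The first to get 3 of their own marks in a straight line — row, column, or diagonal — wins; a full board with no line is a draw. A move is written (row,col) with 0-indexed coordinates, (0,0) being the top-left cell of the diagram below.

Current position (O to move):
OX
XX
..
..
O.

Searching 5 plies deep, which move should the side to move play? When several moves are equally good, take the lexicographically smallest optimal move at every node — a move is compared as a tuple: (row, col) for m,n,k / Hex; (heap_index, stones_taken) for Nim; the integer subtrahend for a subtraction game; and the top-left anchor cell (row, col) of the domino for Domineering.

O's best at [OX/XX/../../O.]: (2,1)

p1 O@[OX/XX/../../O.]: (2,0)[OX/XX/O./../O.]-1 (2,1)[OX/XX/.O/../O.]+0* (3,0)[OX/XX/../O./O.]-1 (3,1)[OX/XX/../.O/O.]-1 (4,1)[OX/XX/../../OO]-1
p2 X@[OX/XX/.O/../O.]: (2,0)[OX/XX/XO/../O.]+0* (3,0)[OX/XX/.O/X./O.]+0 (3,1)[OX/XX/.O/.X/O.]+0 (4,1)[OX/XX/.O/../OX]+0
p3 O@[OX/XX/XO/../O.]: (3,0)[OX/XX/XO/O./O.]+0* (3,1)[OX/XX/XO/.O/O.]-1 (4,1)[OX/XX/XO/../OO]-1
p4 X@[OX/XX/XO/O./O.]: (3,1)[OX/XX/XO/OX/O.]+0* (4,1)[OX/XX/XO/O./OX]+0
p5 O@[OX/XX/XO/OX/O.]: (4,1)[OX/XX/XO/OX/OO]+0*
p6 X@[OX/XX/XO/OX/OO] terminal +0; root [OX/XX/../../O.] d5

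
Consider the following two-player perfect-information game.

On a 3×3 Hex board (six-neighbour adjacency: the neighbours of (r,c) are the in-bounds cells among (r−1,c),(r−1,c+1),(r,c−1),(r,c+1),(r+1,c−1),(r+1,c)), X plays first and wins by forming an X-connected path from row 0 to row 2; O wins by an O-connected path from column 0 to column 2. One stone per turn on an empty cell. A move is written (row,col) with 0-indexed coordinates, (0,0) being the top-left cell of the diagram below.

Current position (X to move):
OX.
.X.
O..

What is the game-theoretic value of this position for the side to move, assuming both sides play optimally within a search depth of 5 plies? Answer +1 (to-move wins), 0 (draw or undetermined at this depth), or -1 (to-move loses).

value(OX./.X./O.., X) = +1

ply 1, X at OX./.X./O.. | (0,2)=-1→OXX/.X./O..; (1,0)=-1→OX./XX./O..; (1,2)=+1→OX./.XX/O..*; (2,1)=+1→OX./.X./OX.; (2,2)=+1→OX./.X./O.X
ply 2, O at OX./.XX/O.. | (0,2)=-1→OXO/.XX/O..*; (1,0)=-1→OX./OXX/O..; (2,1)=-1→OX./.XX/OO.; (2,2)=-1→OX./.XX/O.O
ply 3, X at OXO/.XX/O.. | (1,0)=+1→OXO/XXX/O..*; (2,1)=+1→OXO/.XX/OX.; (2,2)=+1→OXO/.XX/O.X
ply 4, O at OXO/XXX/O.. | (2,1)=-1→OXO/XXX/OO.*; (2,2)=-1→OXO/XXX/O.O
ply 5, X at OXO/XXX/OO. | (2,2)=+1→OXO/XXX/OOX*
ply 6: OXO/XXX/OOX is terminal -1 (O); from OX./.X./O.. depth 5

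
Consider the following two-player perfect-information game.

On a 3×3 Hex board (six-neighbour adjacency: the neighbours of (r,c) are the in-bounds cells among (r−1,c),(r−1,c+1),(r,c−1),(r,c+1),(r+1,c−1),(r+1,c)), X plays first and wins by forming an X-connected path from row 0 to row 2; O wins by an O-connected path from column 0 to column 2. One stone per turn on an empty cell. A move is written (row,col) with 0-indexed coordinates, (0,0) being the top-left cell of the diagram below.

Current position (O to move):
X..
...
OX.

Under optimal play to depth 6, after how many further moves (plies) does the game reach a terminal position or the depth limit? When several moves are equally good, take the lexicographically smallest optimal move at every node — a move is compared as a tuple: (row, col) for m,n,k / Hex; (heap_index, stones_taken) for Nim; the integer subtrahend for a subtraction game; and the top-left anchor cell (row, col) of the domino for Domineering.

ply 1, O at X../.../OX. | (0,1)=-1→XO./.../OX.; (0,2)=-1→X.O/.../OX.; (1,0)=-1→X../O../OX.; (1,1)=+1→X../.O./OX.*; (1,2)=-1→X../..O/OX.; (2,2)=-1→X../.../OXO
ply 2, X at X../.O./OX. | (0,1)=-1→XX./.O./OX.*; (0,2)=-1→X.X/.O./OX.; (1,0)=-1→X../XO./OX.; (1,2)=-1→X../.OX/OX.; (2,2)=-1→X../.O./OXX
ply 3, O at XX./.O./OX. | (0,2)=+1→XXO/.O./OX.*; (1,0)=+1→XX./OO./OX.; (1,2)=+1→XX./.OO/OX.; (2,2)=+1→XX./.O./OXO
ply 4: XXO/.O./OX. is terminal -1 (X); from X../.../OX. depth 6

PV length from [X../.../OX.]: 3 plies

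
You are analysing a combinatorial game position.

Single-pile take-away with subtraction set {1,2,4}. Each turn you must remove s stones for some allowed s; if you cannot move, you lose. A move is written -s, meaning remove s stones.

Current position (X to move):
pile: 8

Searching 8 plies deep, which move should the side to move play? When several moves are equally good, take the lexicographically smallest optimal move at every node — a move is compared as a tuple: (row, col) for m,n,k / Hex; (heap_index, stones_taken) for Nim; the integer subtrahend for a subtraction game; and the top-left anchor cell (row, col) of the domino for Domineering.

X's best at [8]: -2

[8] X move#1: -1:-1/7, -2:+1/6*, -4:-1/4
[6] O move#2: -1:-1/5*, -2:-1/4, -4:-1/2
[5] X move#3: -1:-1/4, -2:+1/3*, -4:-1/1
[3] O move#4: -1:-1/2*, -2:-1/1
[2] X move#5: -1:-1/1, -2:+1/0*
[0] end (terminal -1, O#6); searched 8 to 8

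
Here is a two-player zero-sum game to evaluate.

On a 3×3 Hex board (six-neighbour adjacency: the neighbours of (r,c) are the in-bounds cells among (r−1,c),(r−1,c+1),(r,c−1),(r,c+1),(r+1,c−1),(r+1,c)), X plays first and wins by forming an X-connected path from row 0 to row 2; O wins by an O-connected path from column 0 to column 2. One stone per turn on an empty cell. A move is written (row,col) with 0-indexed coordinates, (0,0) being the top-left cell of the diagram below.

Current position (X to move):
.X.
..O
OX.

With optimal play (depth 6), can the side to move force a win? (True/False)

[.X./..O/OX.] X move#1: (0,0):-1/XX./..O/OX., (0,2):-1/.XX/..O/OX., (1,0):-1/.X./X.O/OX., (1,1):+1/.X./.XO/OX.*, (2,2):-1/.X./..O/OXX
[.X./.XO/OX.] end (terminal -1, O#2); searched .X./..O/OX. to 6

X winning at [.X./..O/OX.]: True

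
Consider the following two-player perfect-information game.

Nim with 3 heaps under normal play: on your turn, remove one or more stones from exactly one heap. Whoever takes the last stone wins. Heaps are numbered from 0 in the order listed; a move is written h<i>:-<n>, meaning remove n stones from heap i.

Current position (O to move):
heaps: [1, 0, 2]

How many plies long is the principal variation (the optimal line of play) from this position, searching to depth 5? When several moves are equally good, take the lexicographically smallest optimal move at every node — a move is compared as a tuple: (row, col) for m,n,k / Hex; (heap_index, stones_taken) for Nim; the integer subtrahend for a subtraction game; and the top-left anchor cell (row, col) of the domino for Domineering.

PV length from [(1,0,2)]: 3 plies

ply 1, O at (1,0,2) | h0:-1=-1→(0,0,2); h2:-1=+1→(1,0,1)*; h2:-2=-1→(1,0,0)
ply 2, X at (1,0,1) | h0:-1=-1→(0,0,1)*; h2:-1=-1→(1,0,0)
ply 3, O at (0,0,1) | h2:-1=+1→(0,0,0)*
ply 4: (0,0,0) is terminal -1 (X); from (1,0,2) depth 5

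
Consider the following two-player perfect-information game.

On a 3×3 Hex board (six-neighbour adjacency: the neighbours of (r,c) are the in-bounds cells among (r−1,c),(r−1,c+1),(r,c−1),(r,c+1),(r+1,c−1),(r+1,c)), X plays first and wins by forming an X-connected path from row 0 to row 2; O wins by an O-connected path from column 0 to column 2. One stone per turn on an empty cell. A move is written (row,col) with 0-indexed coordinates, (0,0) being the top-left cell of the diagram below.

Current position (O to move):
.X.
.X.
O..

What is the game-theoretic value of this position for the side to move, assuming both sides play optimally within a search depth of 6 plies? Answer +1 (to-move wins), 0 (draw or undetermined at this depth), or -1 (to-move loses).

value(.X./.X./O.., O) = +1

ply 1, O at .X./.X./O.. | (0,0)=-1→OX./.X./O..; (0,2)=-1→.XO/.X./O..; (1,0)=-1→.X./OX./O..; (1,2)=-1→.X./.XO/O..; (2,1)=+1→.X./.X./OO.*; (2,2)=-1→.X./.X./O.O
ply 2, X at .X./.X./OO. | (0,0)=-1→XX./.X./OO.*; (0,2)=-1→.XX/.X./OO.; (1,0)=-1→.X./XX./OO.; (1,2)=-1→.X./.XX/OO.; (2,2)=-1→.X./.X./OOX
ply 3, O at XX./.X./OO. | (0,2)=+1→XXO/.X./OO.*; (1,0)=+1→XX./OX./OO.; (1,2)=+1→XX./.XO/OO.; (2,2)=+1→XX./.X./OOO
ply 4, X at XXO/.X./OO. | (1,0)=-1→XXO/XX./OO.*; (1,2)=-1→XXO/.XX/OO.; (2,2)=-1→XXO/.X./OOX
ply 5, O at XXO/XX./OO. | (1,2)=+1→XXO/XXO/OO.*; (2,2)=+1→XXO/XX./OOO
ply 6: XXO/XXO/OO. is terminal -1 (X); from .X./.X./O.. depth 6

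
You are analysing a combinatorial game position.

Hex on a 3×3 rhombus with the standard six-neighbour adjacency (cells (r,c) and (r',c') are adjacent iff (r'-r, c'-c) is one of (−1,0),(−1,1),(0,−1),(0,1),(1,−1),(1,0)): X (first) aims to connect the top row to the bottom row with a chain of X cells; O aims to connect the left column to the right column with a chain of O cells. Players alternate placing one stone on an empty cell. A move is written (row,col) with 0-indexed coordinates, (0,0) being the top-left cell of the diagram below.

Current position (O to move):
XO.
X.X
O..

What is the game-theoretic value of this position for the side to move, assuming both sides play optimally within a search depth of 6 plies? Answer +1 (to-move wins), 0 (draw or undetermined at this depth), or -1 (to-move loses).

[XO./X.X/O..] O move#1: (0,2):-1/XOO/X.X/O..*, (1,1):-1/XO./XOX/O.., (2,1):-1/XO./X.X/OO., (2,2):-1/XO./X.X/O.O
[XOO/X.X/O..] X move#2: (1,1):+1/XOO/XXX/O..*, (2,1):-1/XOO/X.X/OX., (2,2):-1/XOO/X.X/O.X
[XOO/XXX/O..] O move#3: (2,1):-1/XOO/XXX/OO.*, (2,2):-1/XOO/XXX/O.O
[XOO/XXX/OO.] X move#4: (2,2):+1/XOO/XXX/OOX*
[XOO/XXX/OOX] end (terminal -1, O#5); searched XO./X.X/O.. to 6

value(XO./X.X/O.., O) = -1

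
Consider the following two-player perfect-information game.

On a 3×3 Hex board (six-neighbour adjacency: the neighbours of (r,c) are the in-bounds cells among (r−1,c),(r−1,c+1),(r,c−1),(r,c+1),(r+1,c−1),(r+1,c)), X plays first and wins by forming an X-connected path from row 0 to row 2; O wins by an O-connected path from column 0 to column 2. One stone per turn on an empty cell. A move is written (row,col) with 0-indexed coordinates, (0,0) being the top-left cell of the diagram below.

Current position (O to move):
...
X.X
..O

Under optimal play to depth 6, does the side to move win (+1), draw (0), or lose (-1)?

ply 1, O at .../X.X/..O | (0,0)=-1→O../X.X/..O*; (0,1)=-1→.O./X.X/..O; (0,2)=-1→..O/X.X/..O; (1,1)=-1→.../XOX/..O; (2,0)=-1→.../X.X/O.O; (2,1)=-1→.../X.X/.OO
ply 2, X at O../X.X/..O | (0,1)=+1→OX./X.X/..O*; (0,2)=+1→O.X/X.X/..O; (1,1)=+1→O../XXX/..O; (2,0)=+1→O../X.X/X.O; (2,1)=+1→O../X.X/.XO
ply 3, O at OX./X.X/..O | (0,2)=-1→OXO/X.X/..O*; (1,1)=-1→OX./XOX/..O; (2,0)=-1→OX./X.X/O.O; (2,1)=-1→OX./X.X/.OO
ply 4, X at OXO/X.X/..O | (1,1)=+1→OXO/XXX/..O*; (2,0)=+1→OXO/X.X/X.O; (2,1)=+1→OXO/X.X/.XO
ply 5, O at OXO/XXX/..O | (2,0)=-1→OXO/XXX/O.O*; (2,1)=-1→OXO/XXX/.OO
ply 6, X at OXO/XXX/O.O | (2,1)=+1→OXO/XXX/OXO*
ply 7: OXO/XXX/OXO is terminal -1 (O); from .../X.X/..O depth 6

value(.../X.X/..O, O) = -1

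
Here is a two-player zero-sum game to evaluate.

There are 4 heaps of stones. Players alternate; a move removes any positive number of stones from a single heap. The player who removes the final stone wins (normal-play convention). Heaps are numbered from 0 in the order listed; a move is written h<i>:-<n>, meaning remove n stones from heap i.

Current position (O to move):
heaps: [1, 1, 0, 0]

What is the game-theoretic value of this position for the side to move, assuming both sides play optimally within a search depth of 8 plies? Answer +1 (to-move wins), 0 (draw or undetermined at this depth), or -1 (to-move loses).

p1 O@[(1,1,0,0)]: h0:-1[(0,1,0,0)]-1* h1:-1[(1,0,0,0)]-1
p2 X@[(0,1,0,0)]: h1:-1[(0,0,0,0)]+1*
p3 O@[(0,0,0,0)] terminal -1; root [(1,1,0,0)] d8

value((1,1,0,0), O) = -1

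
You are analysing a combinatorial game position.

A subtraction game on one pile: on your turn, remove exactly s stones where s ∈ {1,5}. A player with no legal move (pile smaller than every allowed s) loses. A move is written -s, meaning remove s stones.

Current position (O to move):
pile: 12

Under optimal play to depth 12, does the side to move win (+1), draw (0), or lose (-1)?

p1 O@[12]: -1[11]-1* -5[7]-1
p2 X@[11]: -1[10]+1* -5[6]+1
p3 O@[10]: -1[9]-1* -5[5]-1
p4 X@[9]: -1[8]+1* -5[4]+1
p5 O@[8]: -1[7]-1* -5[3]-1
p6 X@[7]: -1[6]+1* -5[2]+1
p7 O@[6]: -1[5]-1* -5[1]-1
p8 X@[5]: -1[4]+1* -5[0]+1
p9 O@[4]: -1[3]-1*
p10 X@[3]: -1[2]+1*
p11 O@[2]: -1[1]-1*
p12 X@[1]: -1[0]+1*
p13 O@[0] terminal -1; root [12] d12

value(12, O) = -1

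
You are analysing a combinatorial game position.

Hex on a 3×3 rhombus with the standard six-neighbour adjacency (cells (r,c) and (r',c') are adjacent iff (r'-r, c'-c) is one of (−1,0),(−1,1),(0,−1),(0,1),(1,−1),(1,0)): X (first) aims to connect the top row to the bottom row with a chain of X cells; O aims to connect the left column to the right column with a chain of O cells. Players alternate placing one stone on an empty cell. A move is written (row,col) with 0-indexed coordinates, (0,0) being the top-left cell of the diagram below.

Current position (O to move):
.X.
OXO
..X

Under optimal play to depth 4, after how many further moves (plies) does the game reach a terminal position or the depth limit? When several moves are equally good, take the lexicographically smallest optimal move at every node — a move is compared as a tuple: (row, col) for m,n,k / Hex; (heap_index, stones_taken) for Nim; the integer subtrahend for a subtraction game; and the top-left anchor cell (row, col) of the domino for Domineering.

[.X./OXO/..X] O move#1: (0,0):-1/OX./OXO/..X*, (0,2):-1/.XO/OXO/..X, (2,0):-1/.X./OXO/O.X, (2,1):-1/.X./OXO/.OX
[OX./OXO/..X] X move#2: (0,2):+1/OXX/OXO/..X*, (2,0):+1/OX./OXO/X.X, (2,1):+1/OX./OXO/.XX
[OXX/OXO/..X] O move#3: (2,0):-1/OXX/OXO/O.X*, (2,1):-1/OXX/OXO/.OX
[OXX/OXO/O.X] X move#4: (2,1):+1/OXX/OXO/OXX*
[OXX/OXO/OXX] end (terminal -1, O#5); searched .X./OXO/..X to 4

PV length from [.X./OXO/..X]: 4 plies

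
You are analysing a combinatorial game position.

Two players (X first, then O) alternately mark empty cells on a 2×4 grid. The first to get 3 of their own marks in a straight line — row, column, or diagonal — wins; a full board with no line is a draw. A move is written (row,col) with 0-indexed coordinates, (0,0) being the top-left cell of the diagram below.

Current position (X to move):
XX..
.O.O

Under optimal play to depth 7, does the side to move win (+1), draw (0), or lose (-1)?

value(XX../.O.O, X) = +1

ply 1, X at XX../.O.O | (0,2)=+1→XXX./.O.O*; (0,3)=-1→XX.X/.O.O; (1,0)=-1→XX../XO.O; (1,2)=+0→XX../.OXO
ply 2: XXX./.O.O is terminal -1 (O); from XX../.O.O depth 7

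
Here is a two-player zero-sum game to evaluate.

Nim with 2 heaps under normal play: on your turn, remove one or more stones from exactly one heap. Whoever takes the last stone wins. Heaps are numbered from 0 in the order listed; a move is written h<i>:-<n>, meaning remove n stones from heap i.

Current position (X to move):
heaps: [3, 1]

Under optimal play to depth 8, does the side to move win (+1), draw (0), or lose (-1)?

[(3,1)] X move#1: h0:-1:-1/(2,1), h0:-2:+1/(1,1)*, h0:-3:-1/(0,1), h1:-1:-1/(3,0)
[(1,1)] O move#2: h0:-1:-1/(0,1)*, h1:-1:-1/(1,0)
[(0,1)] X move#3: h1:-1:+1/(0,0)*
[(0,0)] end (terminal -1, O#4); searched (3,1) to 8

value((3,1), X) = +1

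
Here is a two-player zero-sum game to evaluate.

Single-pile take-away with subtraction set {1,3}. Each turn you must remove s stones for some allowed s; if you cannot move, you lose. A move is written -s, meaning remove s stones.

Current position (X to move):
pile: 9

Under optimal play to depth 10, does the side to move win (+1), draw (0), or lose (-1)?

value(9, X) = +1

ply 1, X at 9 | -1=+1→8*; -3=+1→6
ply 2, O at 8 | -1=-1→7*; -3=-1→5
ply 3, X at 7 | -1=+1→6*; -3=+1→4
ply 4, O at 6 | -1=-1→5*; -3=-1→3
ply 5, X at 5 | -1=+1→4*; -3=+1→2
ply 6, O at 4 | -1=-1→3*; -3=-1→1
ply 7, X at 3 | -1=+1→2*; -3=+1→0
ply 8, O at 2 | -1=-1→1*
ply 9, X at 1 | -1=+1→0*
ply 10: 0 is terminal -1 (O); from 9 depth 10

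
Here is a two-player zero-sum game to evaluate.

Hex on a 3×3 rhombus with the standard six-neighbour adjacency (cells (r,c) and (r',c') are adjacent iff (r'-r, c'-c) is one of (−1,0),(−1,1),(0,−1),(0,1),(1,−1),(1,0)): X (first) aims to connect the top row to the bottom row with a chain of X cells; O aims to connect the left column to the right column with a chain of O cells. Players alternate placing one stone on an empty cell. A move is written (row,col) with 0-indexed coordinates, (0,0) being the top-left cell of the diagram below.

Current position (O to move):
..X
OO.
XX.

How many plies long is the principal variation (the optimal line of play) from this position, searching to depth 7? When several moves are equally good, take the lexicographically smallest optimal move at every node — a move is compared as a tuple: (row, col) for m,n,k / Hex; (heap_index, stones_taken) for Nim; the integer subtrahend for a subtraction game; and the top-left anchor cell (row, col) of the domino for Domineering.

PV length from [..X/OO./XX.]: 1 ply

p1 O@[..X/OO./XX.]: (0,0)[O.X/OO./XX.]-1 (0,1)[.OX/OO./XX.]-1 (1,2)[..X/OOO/XX.]+1* (2,2)[..X/OO./XXO]-1
p2 X@[..X/OOO/XX.] terminal -1; root [..X/OO./XX.] d7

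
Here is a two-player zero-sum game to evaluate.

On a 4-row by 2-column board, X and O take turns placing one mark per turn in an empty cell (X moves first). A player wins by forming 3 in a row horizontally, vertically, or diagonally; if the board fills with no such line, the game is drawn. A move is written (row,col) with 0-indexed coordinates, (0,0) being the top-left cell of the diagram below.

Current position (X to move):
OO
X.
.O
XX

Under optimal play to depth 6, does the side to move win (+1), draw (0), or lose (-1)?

p1 X@[OO/X./.O/XX]: (1,1)[OO/XX/.O/XX]+0 (2,0)[OO/X./XO/XX]+1*
p2 O@[OO/X./XO/XX] terminal -1; root [OO/X./.O/XX] d6

value(OO/X./.O/XX, X) = +1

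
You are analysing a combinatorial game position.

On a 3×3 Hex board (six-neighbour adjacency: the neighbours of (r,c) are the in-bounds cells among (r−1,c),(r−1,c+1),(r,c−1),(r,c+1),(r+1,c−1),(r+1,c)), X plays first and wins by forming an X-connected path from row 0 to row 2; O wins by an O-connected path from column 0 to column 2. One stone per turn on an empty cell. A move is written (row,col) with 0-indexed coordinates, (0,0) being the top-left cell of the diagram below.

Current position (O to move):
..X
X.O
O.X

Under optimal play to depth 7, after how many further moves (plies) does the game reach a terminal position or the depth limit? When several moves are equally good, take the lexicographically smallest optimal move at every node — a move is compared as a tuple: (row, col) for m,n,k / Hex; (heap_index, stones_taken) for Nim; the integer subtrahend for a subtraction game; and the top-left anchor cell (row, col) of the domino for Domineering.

PV length from [..X/X.O/O.X]: 3 plies

ply 1, O at ..X/X.O/O.X | (0,0)=+1→O.X/X.O/O.X*; (0,1)=+1→.OX/X.O/O.X; (1,1)=+1→..X/XOO/O.X; (2,1)=+1→..X/X.O/OOX
ply 2, X at O.X/X.O/O.X | (0,1)=-1→OXX/X.O/O.X*; (1,1)=-1→O.X/XXO/O.X; (2,1)=-1→O.X/X.O/OXX
ply 3, O at OXX/X.O/O.X | (1,1)=+1→OXX/XOO/O.X*; (2,1)=+1→OXX/X.O/OOX
ply 4: OXX/XOO/O.X is terminal -1 (X); from ..X/X.O/O.X depth 7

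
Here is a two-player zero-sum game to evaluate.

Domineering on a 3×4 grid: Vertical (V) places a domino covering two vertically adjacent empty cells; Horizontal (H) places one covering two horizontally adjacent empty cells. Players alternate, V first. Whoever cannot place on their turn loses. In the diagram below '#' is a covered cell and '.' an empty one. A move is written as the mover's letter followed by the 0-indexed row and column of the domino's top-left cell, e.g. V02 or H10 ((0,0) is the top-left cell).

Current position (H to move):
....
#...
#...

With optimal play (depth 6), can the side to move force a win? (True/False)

H winning at [..../#.../#...]: True

ply 1, H at ..../#.../#... | H00=-1→##../#.../#...; H01=-1→.##./#.../#...; H02=-1→..##/#.../#...; H11=+1→..../###./#...*; H12=+1→..../#.##/#...; H21=-1→..../#.../###.; H22=-1→..../#.../#.##
ply 2, V at ..../###./#... | V03=-1→...#/####/#...*; V13=-1→..../####/#..#
ply 3, H at ...#/####/#... | H00=+1→##.#/####/#...*; H01=+1→.###/####/#...; H21=+1→...#/####/###.; H22=+1→...#/####/#.##
ply 4: ##.#/####/#... is terminal -1 (V); from ..../#.../#... depth 6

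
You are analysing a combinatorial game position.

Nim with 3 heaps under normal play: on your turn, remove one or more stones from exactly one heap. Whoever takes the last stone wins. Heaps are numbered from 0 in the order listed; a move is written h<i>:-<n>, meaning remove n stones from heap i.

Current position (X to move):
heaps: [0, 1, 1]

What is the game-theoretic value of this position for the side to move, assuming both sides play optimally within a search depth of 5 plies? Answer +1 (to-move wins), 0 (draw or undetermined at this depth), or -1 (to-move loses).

ply 1, X at (0,1,1) | h1:-1=-1→(0,0,1)*; h2:-1=-1→(0,1,0)
ply 2, O at (0,0,1) | h2:-1=+1→(0,0,0)*
ply 3: (0,0,0) is terminal -1 (X); from (0,1,1) depth 5

value((0,1,1), X) = -1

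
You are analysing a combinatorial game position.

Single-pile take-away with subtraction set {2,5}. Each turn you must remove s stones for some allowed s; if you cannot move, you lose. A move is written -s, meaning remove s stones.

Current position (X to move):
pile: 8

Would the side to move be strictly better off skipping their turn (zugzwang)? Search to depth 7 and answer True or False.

p1 X@[8]: -2[6]-1* -5[3]-1
p2 O@[6]: -2[4]+1* -5[1]+1
p3 X@[4]: -2[2]-1*
p4 O@[2]: -2[0]+1*
p5 X@[0] terminal -1; root [8] d7
pass branch (O moves first from the same position):
  | p1 O@[8]: -2[6]-1* -5[3]-1
  | p2 X@[6]: -2[4]+1* -5[1]+1
  | p3 O@[4]: -2[2]-1*
  | p4 X@[2]: -2[0]+1*
  | p5 O@[0] terminal -1; root [8] d7
X moving scores -1; X passing scores +1

zugzwang(8, X) = True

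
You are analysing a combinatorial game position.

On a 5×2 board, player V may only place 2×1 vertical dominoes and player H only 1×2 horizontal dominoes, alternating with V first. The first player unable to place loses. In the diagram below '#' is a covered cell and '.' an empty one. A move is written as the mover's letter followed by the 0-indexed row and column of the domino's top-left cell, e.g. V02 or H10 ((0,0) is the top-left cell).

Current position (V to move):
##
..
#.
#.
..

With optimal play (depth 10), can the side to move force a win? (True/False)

V winning at [##/../#./#./..]: False

p1 V@[##/../#./#./..]: V11[##/.#/##/#./..]-1* V21[##/../##/##/..]-1 V31[##/../#./##/.#]-1
p2 H@[##/.#/##/#./..]: H40[##/.#/##/#./##]+1*
p3 V@[##/.#/##/#./##] terminal -1; root [##/../#./#./..] d10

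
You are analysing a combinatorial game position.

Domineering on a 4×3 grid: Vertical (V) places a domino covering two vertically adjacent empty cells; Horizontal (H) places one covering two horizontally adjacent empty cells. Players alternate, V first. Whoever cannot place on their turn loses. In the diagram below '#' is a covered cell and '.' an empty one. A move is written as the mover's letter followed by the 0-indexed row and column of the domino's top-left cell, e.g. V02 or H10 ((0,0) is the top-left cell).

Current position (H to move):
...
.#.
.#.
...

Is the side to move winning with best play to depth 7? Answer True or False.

H winning at [.../.#./.#./...]: False

[.../.#./.#./...] H move#1: H00:-1/##./.#./.#./...*, H01:-1/.##/.#./.#./..., H30:-1/.../.#./.#./##., H31:-1/.../.#./.#./.##
[##./.#./.#./...] V move#2: V02:+1/###/.##/.#./...*, V10:+1/##./##./##./..., V12:+1/##./.##/.##/..., V20:+1/##./.#./##./#.., V22:+1/##./.#./.##/..#
[###/.##/.#./...] H move#3: H30:-1/###/.##/.#./##.*, H31:-1/###/.##/.#./.##
[###/.##/.#./##.] V move#4: V10:+1/###/###/##./##.*, V22:+1/###/.##/.##/###
[###/###/##./##.] end (terminal -1, H#5); searched .../.#./.#./... to 7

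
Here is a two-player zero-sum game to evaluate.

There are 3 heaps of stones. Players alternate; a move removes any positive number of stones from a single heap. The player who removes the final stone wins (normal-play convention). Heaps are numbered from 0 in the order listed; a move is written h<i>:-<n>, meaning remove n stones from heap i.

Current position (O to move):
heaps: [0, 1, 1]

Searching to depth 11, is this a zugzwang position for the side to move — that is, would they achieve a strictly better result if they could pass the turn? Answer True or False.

zugzwang((0,1,1), O) = True

ply 1, O at (0,1,1) | h1:-1=-1→(0,0,1)*; h2:-1=-1→(0,1,0)
ply 2, X at (0,0,1) | h2:-1=+1→(0,0,0)*
ply 3: (0,0,0) is terminal -1 (O); from (0,1,1) depth 11
if O skipped the turn, X would face:
~ ply 1, X at (0,1,1) | h1:-1=-1→(0,0,1)*; h2:-1=-1→(0,1,0)
~ ply 2, O at (0,0,1) | h2:-1=+1→(0,0,0)*
~ ply 3: (0,0,0) is terminal -1 (X); from (0,1,1) depth 11
compare (O): move=-1 vs pass=+1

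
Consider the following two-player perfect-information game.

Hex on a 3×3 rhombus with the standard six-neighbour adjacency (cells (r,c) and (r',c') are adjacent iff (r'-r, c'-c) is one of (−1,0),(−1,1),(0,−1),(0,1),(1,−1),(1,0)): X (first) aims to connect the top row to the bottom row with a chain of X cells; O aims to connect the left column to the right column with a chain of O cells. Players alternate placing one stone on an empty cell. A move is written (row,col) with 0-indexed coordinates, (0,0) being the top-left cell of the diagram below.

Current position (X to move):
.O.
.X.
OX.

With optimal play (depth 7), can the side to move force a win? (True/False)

X winning at [.O./.X./OX.]: True

[.O./.X./OX.] X move#1: (0,0):+1/XO./.X./OX.*, (0,2):+1/.OX/.X./OX., (1,0):+1/.O./XX./OX., (1,2):-1/.O./.XX/OX., (2,2):-1/.O./.X./OXX
[XO./.X./OX.] O move#2: (0,2):-1/XOO/.X./OX.*, (1,0):-1/XO./OX./OX., (1,2):-1/XO./.XO/OX., (2,2):-1/XO./.X./OXO
[XOO/.X./OX.] X move#3: (1,0):+1/XOO/XX./OX.*, (1,2):-1/XOO/.XX/OX., (2,2):-1/XOO/.X./OXX
[XOO/XX./OX.] end (terminal -1, O#4); searched .O./.X./OX. to 7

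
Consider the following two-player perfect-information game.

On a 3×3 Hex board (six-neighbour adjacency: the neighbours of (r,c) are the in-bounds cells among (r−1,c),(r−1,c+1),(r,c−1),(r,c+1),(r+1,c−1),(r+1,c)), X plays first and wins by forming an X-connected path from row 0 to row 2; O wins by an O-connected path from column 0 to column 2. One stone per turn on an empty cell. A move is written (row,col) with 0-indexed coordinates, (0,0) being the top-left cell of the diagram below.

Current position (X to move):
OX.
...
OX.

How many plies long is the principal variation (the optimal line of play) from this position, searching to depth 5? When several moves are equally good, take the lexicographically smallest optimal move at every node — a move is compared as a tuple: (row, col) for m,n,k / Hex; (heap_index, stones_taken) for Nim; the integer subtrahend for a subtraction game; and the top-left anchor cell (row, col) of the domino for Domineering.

PV length from [OX./.../OX.]: 3 plies

[OX./.../OX.] X move#1: (0,2):+1/OXX/.../OX.*, (1,0):-1/OX./X../OX., (1,1):+1/OX./.X./OX., (1,2):+1/OX./..X/OX., (2,2):-1/OX./.../OXX
[OXX/.../OX.] O move#2: (1,0):-1/OXX/O../OX.*, (1,1):-1/OXX/.O./OX., (1,2):-1/OXX/..O/OX., (2,2):-1/OXX/.../OXO
[OXX/O../OX.] X move#3: (1,1):+1/OXX/OX./OX.*, (1,2):+1/OXX/O.X/OX., (2,2):+1/OXX/O../OXX
[OXX/OX./OX.] end (terminal -1, O#4); searched OX./.../OX. to 5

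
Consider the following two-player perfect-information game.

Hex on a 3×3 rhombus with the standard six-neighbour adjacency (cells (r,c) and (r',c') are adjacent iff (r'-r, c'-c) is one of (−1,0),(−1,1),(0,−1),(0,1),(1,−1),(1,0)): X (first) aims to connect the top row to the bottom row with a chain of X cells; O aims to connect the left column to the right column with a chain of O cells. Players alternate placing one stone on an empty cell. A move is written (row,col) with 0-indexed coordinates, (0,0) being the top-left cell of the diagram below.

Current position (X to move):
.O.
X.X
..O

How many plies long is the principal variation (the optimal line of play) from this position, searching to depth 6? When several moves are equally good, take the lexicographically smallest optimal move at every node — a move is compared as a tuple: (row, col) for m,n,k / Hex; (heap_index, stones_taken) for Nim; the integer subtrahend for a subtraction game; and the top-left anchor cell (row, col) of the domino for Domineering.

PV length from [.O./X.X/..O]: 5 plies

p1 X@[.O./X.X/..O]: (0,0)[XO./X.X/..O]+1* (0,2)[.OX/X.X/..O]+1 (1,1)[.O./XXX/..O]+1 (2,0)[.O./X.X/X.O]+1 (2,1)[.O./X.X/.XO]+1
p2 O@[XO./X.X/..O]: (0,2)[XOO/X.X/..O]-1* (1,1)[XO./XOX/..O]-1 (2,0)[XO./X.X/O.O]-1 (2,1)[XO./X.X/.OO]-1
p3 X@[XOO/X.X/..O]: (1,1)[XOO/XXX/..O]+1* (2,0)[XOO/X.X/X.O]+1 (2,1)[XOO/X.X/.XO]+1
p4 O@[XOO/XXX/..O]: (2,0)[XOO/XXX/O.O]-1* (2,1)[XOO/XXX/.OO]-1
p5 X@[XOO/XXX/O.O]: (2,1)[XOO/XXX/OXO]+1*
p6 O@[XOO/XXX/OXO] terminal -1; root [.O./X.X/..O] d6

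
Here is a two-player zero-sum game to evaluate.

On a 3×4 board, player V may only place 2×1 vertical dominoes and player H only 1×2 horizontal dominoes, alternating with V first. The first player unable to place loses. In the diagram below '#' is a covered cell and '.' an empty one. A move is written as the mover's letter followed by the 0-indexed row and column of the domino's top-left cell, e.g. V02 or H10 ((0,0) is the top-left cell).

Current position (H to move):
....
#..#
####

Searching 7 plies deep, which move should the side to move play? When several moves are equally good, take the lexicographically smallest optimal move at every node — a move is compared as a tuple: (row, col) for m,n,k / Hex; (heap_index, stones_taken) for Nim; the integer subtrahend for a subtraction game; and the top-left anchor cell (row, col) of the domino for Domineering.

H's best at [..../#..#/####]: H01

ply 1, H at ..../#..#/#### | H00=-1→##../#..#/####; H01=+1→.##./#..#/####*; H02=-1→..##/#..#/####; H11=+1→..../####/####
ply 2: .##./#..#/#### is terminal -1 (V); from ..../#..#/#### depth 7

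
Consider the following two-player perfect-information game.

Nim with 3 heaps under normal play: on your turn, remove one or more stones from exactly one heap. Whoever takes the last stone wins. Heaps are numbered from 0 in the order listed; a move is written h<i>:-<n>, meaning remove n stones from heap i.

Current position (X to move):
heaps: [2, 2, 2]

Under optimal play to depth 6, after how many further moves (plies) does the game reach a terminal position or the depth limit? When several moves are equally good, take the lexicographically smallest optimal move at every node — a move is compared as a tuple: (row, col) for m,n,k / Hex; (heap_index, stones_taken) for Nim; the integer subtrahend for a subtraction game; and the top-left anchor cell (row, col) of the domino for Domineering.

ply 1, X at (2,2,2) | h0:-1=-1→(1,2,2); h0:-2=+1→(0,2,2)*; h1:-1=-1→(2,1,2); h1:-2=+1→(2,0,2); h2:-1=-1→(2,2,1); h2:-2=+1→(2,2,0)
ply 2, O at (0,2,2) | h1:-1=-1→(0,1,2)*; h1:-2=-1→(0,0,2); h2:-1=-1→(0,2,1); h2:-2=-1→(0,2,0)
ply 3, X at (0,1,2) | h1:-1=-1→(0,0,2); h2:-1=+1→(0,1,1)*; h2:-2=-1→(0,1,0)
ply 4, O at (0,1,1) | h1:-1=-1→(0,0,1)*; h2:-1=-1→(0,1,0)
ply 5, X at (0,0,1) | h2:-1=+1→(0,0,0)*
ply 6: (0,0,0) is terminal -1 (O); from (2,2,2) depth 6

PV length from [(2,2,2)]: 5 plies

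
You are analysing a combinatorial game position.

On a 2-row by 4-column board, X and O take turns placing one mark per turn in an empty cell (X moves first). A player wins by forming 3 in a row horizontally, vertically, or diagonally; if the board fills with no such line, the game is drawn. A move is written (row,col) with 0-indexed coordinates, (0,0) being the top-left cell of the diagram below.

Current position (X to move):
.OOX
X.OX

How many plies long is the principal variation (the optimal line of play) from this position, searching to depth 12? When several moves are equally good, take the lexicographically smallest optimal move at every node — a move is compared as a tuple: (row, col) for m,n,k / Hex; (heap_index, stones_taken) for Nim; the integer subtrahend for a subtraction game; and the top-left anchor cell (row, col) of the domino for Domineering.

ply 1, X at .OOX/X.OX | (0,0)=+0→XOOX/X.OX*; (1,1)=-1→.OOX/XXOX
ply 2, O at XOOX/X.OX | (1,1)=+0→XOOX/XOOX*
ply 3: XOOX/XOOX is terminal +0 (X); from .OOX/X.OX depth 12

PV length from [.OOX/X.OX]: 2 plies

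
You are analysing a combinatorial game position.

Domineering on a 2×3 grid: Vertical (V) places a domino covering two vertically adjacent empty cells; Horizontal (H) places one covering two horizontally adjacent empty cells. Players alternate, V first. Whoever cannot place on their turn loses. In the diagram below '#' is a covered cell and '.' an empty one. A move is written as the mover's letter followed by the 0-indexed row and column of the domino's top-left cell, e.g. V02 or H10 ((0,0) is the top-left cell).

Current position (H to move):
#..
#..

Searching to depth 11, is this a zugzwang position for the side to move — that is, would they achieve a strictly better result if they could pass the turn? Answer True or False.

zugzwang(#../#.., H) = False

[#../#..] H move#1: H01:+1/###/#..*, H11:+1/#../###
[###/#..] end (terminal -1, V#2); searched #../#.. to 11
if H skipped the turn, V would face:
~ [#../#..] V move#1: V01:+1/##./##.*, V02:+1/#.#/#.#
~ [##./##.] end (terminal -1, H#2); searched #../#.. to 11
compare (H): move=+1 vs pass=-1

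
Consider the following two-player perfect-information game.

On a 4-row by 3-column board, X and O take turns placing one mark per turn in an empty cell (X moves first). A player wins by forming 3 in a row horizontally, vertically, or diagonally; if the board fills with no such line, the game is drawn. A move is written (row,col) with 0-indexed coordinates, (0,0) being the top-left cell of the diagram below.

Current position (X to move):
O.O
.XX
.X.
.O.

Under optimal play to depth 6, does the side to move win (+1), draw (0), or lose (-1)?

value(O.O/.XX/.X./.O., X) = +1

[O.O/.XX/.X./.O.] X move#1: (0,1):+1/OXO/.XX/.X./.O.*, (1,0):+1/O.O/XXX/.X./.O., (2,0):-1/O.O/.XX/XX./.O., (2,2):-1/O.O/.XX/.XX/.O., (3,0):+1/O.O/.XX/.X./XO., (3,2):-1/O.O/.XX/.X./.OX
[OXO/.XX/.X./.O.] end (terminal -1, O#2); searched O.O/.XX/.X./.O. to 6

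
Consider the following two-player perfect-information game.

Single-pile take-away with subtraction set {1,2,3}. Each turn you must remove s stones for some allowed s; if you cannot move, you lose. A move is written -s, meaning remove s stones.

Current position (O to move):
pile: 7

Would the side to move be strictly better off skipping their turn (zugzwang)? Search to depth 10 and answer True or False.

p1 O@[7]: -1[6]-1 -2[5]-1 -3[4]+1*
p2 X@[4]: -1[3]-1* -2[2]-1 -3[1]-1
p3 O@[3]: -1[2]-1 -2[1]-1 -3[0]+1*
p4 X@[0] terminal -1; root [7] d10
suppose O passes — search the same position with X to move:
pass> p1 X@[7]: -1[6]-1 -2[5]-1 -3[4]+1*
pass> p2 O@[4]: -1[3]-1* -2[2]-1 -3[1]-1
pass> p3 X@[3]: -1[2]-1 -2[1]-1 -3[0]+1*
pass> p4 O@[0] terminal -1; root [7] d10
for O: play +1, pass -1

zugzwang(7, O) = False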